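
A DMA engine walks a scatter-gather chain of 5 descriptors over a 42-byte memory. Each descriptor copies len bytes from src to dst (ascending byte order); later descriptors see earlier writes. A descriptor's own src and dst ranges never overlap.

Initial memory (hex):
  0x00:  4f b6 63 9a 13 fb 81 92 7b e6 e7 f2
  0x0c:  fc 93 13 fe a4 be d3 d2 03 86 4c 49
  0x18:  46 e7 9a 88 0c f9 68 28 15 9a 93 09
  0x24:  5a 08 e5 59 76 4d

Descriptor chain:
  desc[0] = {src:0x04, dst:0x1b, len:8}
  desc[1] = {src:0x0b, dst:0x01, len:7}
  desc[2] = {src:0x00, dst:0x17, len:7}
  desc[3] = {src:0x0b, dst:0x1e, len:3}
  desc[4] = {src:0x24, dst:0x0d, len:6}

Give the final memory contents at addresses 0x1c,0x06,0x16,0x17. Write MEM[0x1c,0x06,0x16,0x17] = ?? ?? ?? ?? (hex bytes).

#0 dst[0x1b+8] := {0x13,0xfb,0x81,0x92,0x7b,0xe6,0xe7,0xf2}
#1 dst[0x01+7] := {0xf2,0xfc,0x93,0x13,0xfe,0xa4,0xbe}
#2 dst[0x17+7] := {0x4f,0xf2,0xfc,0x93,0x13,0xfe,0xa4}
#3 dst[0x1e+3] := {0xf2,0xfc,0x93}
#4 dst[0x0d+6] := {0x5a,0x08,0xe5,0x59,0x76,0x4d}
query mem[0x1c]=0xfe, mem[0x06]=0xa4, mem[0x16]=0x4c, mem[0x17]=0x4f

MEM[0x1c,0x06,0x16,0x17] = fe a4 4c 4f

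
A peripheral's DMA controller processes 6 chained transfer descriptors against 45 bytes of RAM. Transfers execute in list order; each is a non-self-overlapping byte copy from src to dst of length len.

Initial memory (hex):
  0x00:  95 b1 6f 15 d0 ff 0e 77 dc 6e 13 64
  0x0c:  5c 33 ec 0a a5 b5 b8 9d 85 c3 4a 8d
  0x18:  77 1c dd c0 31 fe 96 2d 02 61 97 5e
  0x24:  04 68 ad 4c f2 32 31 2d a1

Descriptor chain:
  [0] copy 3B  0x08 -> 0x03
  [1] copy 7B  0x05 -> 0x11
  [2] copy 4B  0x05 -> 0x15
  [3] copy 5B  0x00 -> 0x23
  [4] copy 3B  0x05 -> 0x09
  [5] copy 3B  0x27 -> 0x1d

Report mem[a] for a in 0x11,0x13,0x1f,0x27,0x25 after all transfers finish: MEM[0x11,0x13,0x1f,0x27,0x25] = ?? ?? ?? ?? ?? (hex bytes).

MEM[0x11,0x13,0x1f,0x27,0x25] = 13 77 32 6e 6f

#0 dst[0x03+3] := {0xdc,0x6e,0x13}
#1 dst[0x11+7] := {0x13,0x0e,0x77,0xdc,0x6e,0x13,0x64}
#2 dst[0x15+4] := {0x13,0x0e,0x77,0xdc}
#3 dst[0x23+5] := {0x95,0xb1,0x6f,0xdc,0x6e}
#4 dst[0x09+3] := {0x13,0x0e,0x77}
#5 dst[0x1d+3] := {0x6e,0xf2,0x32}
query mem[0x11]=0x13, mem[0x13]=0x77, mem[0x1f]=0x32, mem[0x27]=0x6e, mem[0x25]=0x6f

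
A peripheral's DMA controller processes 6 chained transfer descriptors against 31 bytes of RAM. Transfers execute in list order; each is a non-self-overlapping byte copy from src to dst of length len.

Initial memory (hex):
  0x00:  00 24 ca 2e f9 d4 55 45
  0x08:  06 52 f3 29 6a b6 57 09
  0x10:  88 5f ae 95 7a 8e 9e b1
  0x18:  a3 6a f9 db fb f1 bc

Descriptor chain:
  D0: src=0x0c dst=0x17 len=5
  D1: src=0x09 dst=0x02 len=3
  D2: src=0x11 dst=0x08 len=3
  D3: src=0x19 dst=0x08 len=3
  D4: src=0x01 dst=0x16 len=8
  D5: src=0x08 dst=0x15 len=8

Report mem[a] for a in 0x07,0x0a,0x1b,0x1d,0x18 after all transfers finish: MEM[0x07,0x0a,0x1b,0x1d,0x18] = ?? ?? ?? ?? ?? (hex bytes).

D0: mem[0x17..0x1b] <- [6a b6 57 09 88]
D1: mem[0x02..0x04] <- [52 f3 29]
D2: mem[0x08..0x0a] <- [5f ae 95]
D3: mem[0x08..0x0a] <- [57 09 88]
D4: mem[0x16..0x1d] <- [24 52 f3 29 d4 55 45 57]
D5: mem[0x15..0x1c] <- [57 09 88 29 6a b6 57 09]
query mem[0x07]=0x45, mem[0x0a]=0x88, mem[0x1b]=0x57, mem[0x1d]=0x57, mem[0x18]=0x29

MEM[0x07,0x0a,0x1b,0x1d,0x18] = 45 88 57 57 29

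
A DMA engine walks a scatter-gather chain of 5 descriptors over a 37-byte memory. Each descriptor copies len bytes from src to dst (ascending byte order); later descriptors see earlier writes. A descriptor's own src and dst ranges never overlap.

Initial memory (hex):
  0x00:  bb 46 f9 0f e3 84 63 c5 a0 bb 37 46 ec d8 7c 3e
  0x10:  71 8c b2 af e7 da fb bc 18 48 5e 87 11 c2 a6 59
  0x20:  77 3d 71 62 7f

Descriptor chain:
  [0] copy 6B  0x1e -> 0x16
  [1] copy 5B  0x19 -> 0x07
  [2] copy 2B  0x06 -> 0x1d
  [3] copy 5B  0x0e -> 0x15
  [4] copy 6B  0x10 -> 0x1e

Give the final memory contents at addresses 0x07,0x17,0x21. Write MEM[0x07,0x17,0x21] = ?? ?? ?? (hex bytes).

[0] 0x1e->0x16 len=6 : a6 59 77 3d 71 62
[1] 0x19->0x07 len=5 : 3d 71 62 11 c2
[2] 0x06->0x1d len=2 : 63 3d
[3] 0x0e->0x15 len=5 : 7c 3e 71 8c b2
[4] 0x10->0x1e len=6 : 71 8c b2 af e7 7c
query mem[0x07]=0x3d, mem[0x17]=0x71, mem[0x21]=0xaf

MEM[0x07,0x17,0x21] = 3d 71 af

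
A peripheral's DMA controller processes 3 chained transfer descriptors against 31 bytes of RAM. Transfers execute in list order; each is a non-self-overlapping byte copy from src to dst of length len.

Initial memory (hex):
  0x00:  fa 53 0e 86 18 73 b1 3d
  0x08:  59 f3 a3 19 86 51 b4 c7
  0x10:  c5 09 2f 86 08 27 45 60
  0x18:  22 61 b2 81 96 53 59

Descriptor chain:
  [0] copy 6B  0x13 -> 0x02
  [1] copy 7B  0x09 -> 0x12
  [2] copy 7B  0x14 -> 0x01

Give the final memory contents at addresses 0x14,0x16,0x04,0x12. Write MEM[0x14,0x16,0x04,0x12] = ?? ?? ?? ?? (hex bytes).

MEM[0x14,0x16,0x04,0x12] = 19 51 b4 f3

  after D0: wrote 6B at 0x02 = 860827456022
  after D1: wrote 7B at 0x12 = f3a3198651b4c7
  after D2: wrote 7B at 0x01 = 198651b4c761b2
query mem[0x14]=0x19, mem[0x16]=0x51, mem[0x04]=0xb4, mem[0x12]=0xf3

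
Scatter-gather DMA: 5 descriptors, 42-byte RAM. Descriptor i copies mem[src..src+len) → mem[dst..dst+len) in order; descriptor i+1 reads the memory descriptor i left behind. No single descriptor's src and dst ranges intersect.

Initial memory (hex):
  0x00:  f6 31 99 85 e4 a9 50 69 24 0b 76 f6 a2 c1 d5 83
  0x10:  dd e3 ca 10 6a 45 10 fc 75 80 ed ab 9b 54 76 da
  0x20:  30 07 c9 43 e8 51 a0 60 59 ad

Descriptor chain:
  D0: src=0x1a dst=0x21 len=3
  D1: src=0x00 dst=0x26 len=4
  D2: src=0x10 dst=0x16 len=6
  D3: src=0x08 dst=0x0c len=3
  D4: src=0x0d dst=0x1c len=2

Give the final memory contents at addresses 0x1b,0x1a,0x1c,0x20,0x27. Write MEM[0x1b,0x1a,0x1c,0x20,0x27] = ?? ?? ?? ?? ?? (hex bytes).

#0 dst[0x21+3] := {0xed,0xab,0x9b}
#1 dst[0x26+4] := {0xf6,0x31,0x99,0x85}
#2 dst[0x16+6] := {0xdd,0xe3,0xca,0x10,0x6a,0x45}
#3 dst[0x0c+3] := {0x24,0x0b,0x76}
#4 dst[0x1c+2] := {0x0b,0x76}
query mem[0x1b]=0x45, mem[0x1a]=0x6a, mem[0x1c]=0x0b, mem[0x20]=0x30, mem[0x27]=0x31

MEM[0x1b,0x1a,0x1c,0x20,0x27] = 45 6a 0b 30 31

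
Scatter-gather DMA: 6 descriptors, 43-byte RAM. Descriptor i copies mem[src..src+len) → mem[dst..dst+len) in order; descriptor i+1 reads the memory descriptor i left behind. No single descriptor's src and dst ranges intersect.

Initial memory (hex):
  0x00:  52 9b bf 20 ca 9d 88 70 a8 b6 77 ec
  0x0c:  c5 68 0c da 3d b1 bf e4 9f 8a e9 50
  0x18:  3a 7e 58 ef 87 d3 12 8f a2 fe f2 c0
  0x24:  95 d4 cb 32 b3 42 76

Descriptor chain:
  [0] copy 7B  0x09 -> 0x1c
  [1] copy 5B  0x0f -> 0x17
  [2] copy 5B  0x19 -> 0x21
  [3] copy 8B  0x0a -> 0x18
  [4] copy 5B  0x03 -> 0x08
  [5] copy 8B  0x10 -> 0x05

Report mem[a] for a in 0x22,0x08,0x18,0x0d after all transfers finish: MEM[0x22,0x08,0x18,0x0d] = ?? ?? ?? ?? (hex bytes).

[0] 0x09->0x1c len=7 : b6 77 ec c5 68 0c da
[1] 0x0f->0x17 len=5 : da 3d b1 bf e4
[2] 0x19->0x21 len=5 : b1 bf e4 b6 77
[3] 0x0a->0x18 len=8 : 77 ec c5 68 0c da 3d b1
[4] 0x03->0x08 len=5 : 20 ca 9d 88 70
[5] 0x10->0x05 len=8 : 3d b1 bf e4 9f 8a e9 da
query mem[0x22]=0xbf, mem[0x08]=0xe4, mem[0x18]=0x77, mem[0x0d]=0x68

MEM[0x22,0x08,0x18,0x0d] = bf e4 77 68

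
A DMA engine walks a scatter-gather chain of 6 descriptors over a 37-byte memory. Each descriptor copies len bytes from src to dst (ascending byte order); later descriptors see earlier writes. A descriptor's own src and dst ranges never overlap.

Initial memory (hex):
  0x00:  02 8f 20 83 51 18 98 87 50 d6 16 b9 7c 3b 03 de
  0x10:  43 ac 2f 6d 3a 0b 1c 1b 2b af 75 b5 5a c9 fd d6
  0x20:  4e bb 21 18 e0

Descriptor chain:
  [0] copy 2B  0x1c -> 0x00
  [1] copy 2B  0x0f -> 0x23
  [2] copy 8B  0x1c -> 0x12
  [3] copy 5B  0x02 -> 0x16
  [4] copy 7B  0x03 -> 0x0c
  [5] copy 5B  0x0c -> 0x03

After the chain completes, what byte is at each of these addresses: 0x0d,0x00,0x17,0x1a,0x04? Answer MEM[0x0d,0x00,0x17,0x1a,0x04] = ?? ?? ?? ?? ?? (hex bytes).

MEM[0x0d,0x00,0x17,0x1a,0x04] = 51 5a 83 98 51

[0] 0x1c->0x00 len=2 : 5a c9
[1] 0x0f->0x23 len=2 : de 43
[2] 0x1c->0x12 len=8 : 5a c9 fd d6 4e bb 21 de
[3] 0x02->0x16 len=5 : 20 83 51 18 98
[4] 0x03->0x0c len=7 : 83 51 18 98 87 50 d6
[5] 0x0c->0x03 len=5 : 83 51 18 98 87
query mem[0x0d]=0x51, mem[0x00]=0x5a, mem[0x17]=0x83, mem[0x1a]=0x98, mem[0x04]=0x51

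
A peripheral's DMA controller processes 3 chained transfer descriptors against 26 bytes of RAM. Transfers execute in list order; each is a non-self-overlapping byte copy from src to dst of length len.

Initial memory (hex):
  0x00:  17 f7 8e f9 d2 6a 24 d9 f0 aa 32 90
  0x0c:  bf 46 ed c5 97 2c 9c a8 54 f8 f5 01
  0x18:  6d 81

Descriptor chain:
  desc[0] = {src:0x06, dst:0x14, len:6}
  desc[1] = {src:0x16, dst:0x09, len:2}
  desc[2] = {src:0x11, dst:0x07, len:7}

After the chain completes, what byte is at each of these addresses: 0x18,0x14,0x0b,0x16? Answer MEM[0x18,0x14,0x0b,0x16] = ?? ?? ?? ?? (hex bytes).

#0 dst[0x14+6] := {0x24,0xd9,0xf0,0xaa,0x32,0x90}
#1 dst[0x09+2] := {0xf0,0xaa}
#2 dst[0x07+7] := {0x2c,0x9c,0xa8,0x24,0xd9,0xf0,0xaa}
query mem[0x18]=0x32, mem[0x14]=0x24, mem[0x0b]=0xd9, mem[0x16]=0xf0

MEM[0x18,0x14,0x0b,0x16] = 32 24 d9 f0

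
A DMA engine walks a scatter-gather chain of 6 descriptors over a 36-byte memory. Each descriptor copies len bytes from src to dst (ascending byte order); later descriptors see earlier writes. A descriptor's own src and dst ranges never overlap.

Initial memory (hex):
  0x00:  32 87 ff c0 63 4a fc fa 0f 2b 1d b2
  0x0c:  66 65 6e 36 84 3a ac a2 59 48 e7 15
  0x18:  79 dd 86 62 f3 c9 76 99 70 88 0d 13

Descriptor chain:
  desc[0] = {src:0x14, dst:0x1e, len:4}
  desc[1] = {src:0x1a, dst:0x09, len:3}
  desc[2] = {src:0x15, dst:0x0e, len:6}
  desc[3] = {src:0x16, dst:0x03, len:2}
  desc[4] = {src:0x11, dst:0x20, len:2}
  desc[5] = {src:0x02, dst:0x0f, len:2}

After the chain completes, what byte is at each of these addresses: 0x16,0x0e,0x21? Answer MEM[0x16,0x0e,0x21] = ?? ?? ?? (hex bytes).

MEM[0x16,0x0e,0x21] = e7 48 dd

  after D0: wrote 4B at 0x1e = 5948e715
  after D1: wrote 3B at 0x09 = 8662f3
  after D2: wrote 6B at 0x0e = 48e71579dd86
  after D3: wrote 2B at 0x03 = e715
  after D4: wrote 2B at 0x20 = 79dd
  after D5: wrote 2B at 0x0f = ffe7
query mem[0x16]=0xe7, mem[0x0e]=0x48, mem[0x21]=0xdd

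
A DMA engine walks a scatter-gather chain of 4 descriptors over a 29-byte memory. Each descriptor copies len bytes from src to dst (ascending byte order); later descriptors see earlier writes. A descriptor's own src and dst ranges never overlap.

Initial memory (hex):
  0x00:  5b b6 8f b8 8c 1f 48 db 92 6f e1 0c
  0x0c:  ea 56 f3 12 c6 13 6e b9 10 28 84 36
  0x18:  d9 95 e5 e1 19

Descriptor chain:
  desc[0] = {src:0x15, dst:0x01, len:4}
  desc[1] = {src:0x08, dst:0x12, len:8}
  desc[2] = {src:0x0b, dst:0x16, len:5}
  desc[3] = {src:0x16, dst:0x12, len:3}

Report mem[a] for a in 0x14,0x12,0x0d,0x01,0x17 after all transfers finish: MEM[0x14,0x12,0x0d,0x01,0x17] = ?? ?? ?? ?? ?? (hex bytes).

D0: mem[0x01..0x04] <- [28 84 36 d9]
D1: mem[0x12..0x19] <- [92 6f e1 0c ea 56 f3 12]
D2: mem[0x16..0x1a] <- [0c ea 56 f3 12]
D3: mem[0x12..0x14] <- [0c ea 56]
query mem[0x14]=0x56, mem[0x12]=0x0c, mem[0x0d]=0x56, mem[0x01]=0x28, mem[0x17]=0xea

MEM[0x14,0x12,0x0d,0x01,0x17] = 56 0c 56 28 ea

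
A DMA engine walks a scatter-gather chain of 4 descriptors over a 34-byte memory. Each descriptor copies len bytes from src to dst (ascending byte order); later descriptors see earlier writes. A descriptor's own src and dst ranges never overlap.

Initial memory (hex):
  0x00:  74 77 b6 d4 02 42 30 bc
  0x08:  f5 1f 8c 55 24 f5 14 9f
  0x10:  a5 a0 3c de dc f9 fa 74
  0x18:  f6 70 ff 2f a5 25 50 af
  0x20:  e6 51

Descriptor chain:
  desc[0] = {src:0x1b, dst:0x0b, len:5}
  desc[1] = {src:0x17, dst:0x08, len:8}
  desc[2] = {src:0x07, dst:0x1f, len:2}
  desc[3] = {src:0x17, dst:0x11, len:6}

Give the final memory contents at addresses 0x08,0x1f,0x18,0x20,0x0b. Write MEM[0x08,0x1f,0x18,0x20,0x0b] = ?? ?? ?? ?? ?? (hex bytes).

D0: mem[0x0b..0x0f] <- [2f a5 25 50 af]
D1: mem[0x08..0x0f] <- [74 f6 70 ff 2f a5 25 50]
D2: mem[0x1f..0x20] <- [bc 74]
D3: mem[0x11..0x16] <- [74 f6 70 ff 2f a5]
query mem[0x08]=0x74, mem[0x1f]=0xbc, mem[0x18]=0xf6, mem[0x20]=0x74, mem[0x0b]=0xff

MEM[0x08,0x1f,0x18,0x20,0x0b] = 74 bc f6 74 ff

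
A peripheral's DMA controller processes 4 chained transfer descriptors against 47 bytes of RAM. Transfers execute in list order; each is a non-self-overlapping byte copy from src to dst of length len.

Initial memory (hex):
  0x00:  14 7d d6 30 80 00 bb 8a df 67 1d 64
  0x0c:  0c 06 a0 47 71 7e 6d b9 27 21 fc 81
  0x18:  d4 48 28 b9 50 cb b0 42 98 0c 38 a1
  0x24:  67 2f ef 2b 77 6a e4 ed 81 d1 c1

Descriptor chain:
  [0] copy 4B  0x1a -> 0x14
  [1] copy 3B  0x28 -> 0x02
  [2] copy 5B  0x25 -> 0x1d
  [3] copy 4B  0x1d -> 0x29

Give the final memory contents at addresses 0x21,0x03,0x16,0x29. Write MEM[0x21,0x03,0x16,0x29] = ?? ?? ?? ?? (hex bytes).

MEM[0x21,0x03,0x16,0x29] = 6a 6a 50 2f

#0 dst[0x14+4] := {0x28,0xb9,0x50,0xcb}
#1 dst[0x02+3] := {0x77,0x6a,0xe4}
#2 dst[0x1d+5] := {0x2f,0xef,0x2b,0x77,0x6a}
#3 dst[0x29+4] := {0x2f,0xef,0x2b,0x77}
query mem[0x21]=0x6a, mem[0x03]=0x6a, mem[0x16]=0x50, mem[0x29]=0x2f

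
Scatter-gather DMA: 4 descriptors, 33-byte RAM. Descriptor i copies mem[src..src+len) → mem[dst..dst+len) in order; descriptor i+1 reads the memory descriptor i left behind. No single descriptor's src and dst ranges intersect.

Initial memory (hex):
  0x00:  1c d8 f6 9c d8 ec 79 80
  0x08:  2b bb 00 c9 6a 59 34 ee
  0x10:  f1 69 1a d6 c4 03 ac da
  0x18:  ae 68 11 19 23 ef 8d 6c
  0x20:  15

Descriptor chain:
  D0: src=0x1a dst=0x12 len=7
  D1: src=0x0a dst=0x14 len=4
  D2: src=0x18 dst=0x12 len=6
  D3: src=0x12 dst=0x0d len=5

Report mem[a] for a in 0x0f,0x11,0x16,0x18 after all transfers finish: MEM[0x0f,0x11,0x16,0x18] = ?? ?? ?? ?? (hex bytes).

D0: mem[0x12..0x18] <- [11 19 23 ef 8d 6c 15]
D1: mem[0x14..0x17] <- [00 c9 6a 59]
D2: mem[0x12..0x17] <- [15 68 11 19 23 ef]
D3: mem[0x0d..0x11] <- [15 68 11 19 23]
query mem[0x0f]=0x11, mem[0x11]=0x23, mem[0x16]=0x23, mem[0x18]=0x15

MEM[0x0f,0x11,0x16,0x18] = 11 23 23 15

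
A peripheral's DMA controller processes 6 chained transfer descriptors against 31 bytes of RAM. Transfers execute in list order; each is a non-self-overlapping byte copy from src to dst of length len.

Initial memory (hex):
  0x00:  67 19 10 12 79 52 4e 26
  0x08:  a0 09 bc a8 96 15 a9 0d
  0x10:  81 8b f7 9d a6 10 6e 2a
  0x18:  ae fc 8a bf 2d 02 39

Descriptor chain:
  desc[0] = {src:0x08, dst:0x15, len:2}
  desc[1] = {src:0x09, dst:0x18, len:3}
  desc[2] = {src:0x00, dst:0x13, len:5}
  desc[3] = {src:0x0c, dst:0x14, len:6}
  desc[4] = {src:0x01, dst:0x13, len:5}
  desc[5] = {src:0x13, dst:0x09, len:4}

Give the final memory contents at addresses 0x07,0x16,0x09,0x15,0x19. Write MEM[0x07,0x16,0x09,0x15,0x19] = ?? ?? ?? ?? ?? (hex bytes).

D0: mem[0x15..0x16] <- [a0 09]
D1: mem[0x18..0x1a] <- [09 bc a8]
D2: mem[0x13..0x17] <- [67 19 10 12 79]
D3: mem[0x14..0x19] <- [96 15 a9 0d 81 8b]
D4: mem[0x13..0x17] <- [19 10 12 79 52]
D5: mem[0x09..0x0c] <- [19 10 12 79]
query mem[0x07]=0x26, mem[0x16]=0x79, mem[0x09]=0x19, mem[0x15]=0x12, mem[0x19]=0x8b

MEM[0x07,0x16,0x09,0x15,0x19] = 26 79 19 12 8b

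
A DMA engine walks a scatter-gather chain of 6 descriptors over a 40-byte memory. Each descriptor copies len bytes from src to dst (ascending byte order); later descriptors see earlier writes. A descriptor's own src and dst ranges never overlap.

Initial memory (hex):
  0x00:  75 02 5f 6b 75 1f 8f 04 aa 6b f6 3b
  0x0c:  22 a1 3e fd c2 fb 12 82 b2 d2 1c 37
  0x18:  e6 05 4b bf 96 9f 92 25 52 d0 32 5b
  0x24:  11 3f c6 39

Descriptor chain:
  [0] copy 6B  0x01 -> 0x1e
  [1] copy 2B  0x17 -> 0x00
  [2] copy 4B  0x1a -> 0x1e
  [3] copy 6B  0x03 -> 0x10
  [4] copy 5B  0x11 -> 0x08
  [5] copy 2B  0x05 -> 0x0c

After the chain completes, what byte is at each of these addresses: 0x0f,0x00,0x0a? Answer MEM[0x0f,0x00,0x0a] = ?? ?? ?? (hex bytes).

MEM[0x0f,0x00,0x0a] = fd 37 8f

#0 dst[0x1e+6] := {0x02,0x5f,0x6b,0x75,0x1f,0x8f}
#1 dst[0x00+2] := {0x37,0xe6}
#2 dst[0x1e+4] := {0x4b,0xbf,0x96,0x9f}
#3 dst[0x10+6] := {0x6b,0x75,0x1f,0x8f,0x04,0xaa}
#4 dst[0x08+5] := {0x75,0x1f,0x8f,0x04,0xaa}
#5 dst[0x0c+2] := {0x1f,0x8f}
query mem[0x0f]=0xfd, mem[0x00]=0x37, mem[0x0a]=0x8f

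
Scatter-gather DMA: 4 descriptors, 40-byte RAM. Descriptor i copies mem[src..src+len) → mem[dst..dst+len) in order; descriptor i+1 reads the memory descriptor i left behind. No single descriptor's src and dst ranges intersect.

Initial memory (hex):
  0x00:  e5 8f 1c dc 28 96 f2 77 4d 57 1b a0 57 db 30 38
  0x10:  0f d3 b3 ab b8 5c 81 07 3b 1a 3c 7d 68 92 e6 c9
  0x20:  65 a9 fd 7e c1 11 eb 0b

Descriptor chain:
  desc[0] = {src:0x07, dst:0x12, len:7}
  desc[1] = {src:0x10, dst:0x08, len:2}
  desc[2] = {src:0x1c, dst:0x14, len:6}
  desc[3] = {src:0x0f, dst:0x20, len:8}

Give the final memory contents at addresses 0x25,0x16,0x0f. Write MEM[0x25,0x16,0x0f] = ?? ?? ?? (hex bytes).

MEM[0x25,0x16,0x0f] = 68 e6 38

[0] 0x07->0x12 len=7 : 77 4d 57 1b a0 57 db
[1] 0x10->0x08 len=2 : 0f d3
[2] 0x1c->0x14 len=6 : 68 92 e6 c9 65 a9
[3] 0x0f->0x20 len=8 : 38 0f d3 77 4d 68 92 e6
query mem[0x25]=0x68, mem[0x16]=0xe6, mem[0x0f]=0x38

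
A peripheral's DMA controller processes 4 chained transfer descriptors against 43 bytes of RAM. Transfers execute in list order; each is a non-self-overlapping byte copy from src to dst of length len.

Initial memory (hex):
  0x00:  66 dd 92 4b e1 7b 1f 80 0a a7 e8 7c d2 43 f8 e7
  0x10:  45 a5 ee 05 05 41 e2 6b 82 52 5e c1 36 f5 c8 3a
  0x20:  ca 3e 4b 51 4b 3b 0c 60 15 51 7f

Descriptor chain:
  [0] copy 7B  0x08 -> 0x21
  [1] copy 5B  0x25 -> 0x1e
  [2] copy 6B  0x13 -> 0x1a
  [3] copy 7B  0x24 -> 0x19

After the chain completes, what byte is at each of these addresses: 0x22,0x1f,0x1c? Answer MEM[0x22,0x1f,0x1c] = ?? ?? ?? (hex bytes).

  after D0: wrote 7B at 0x21 = 0aa7e87cd243f8
  after D1: wrote 5B at 0x1e = d243f81551
  after D2: wrote 6B at 0x1a = 050541e26b82
  after D3: wrote 7B at 0x19 = 7cd243f815517f
query mem[0x22]=0x51, mem[0x1f]=0x7f, mem[0x1c]=0xf8

MEM[0x22,0x1f,0x1c] = 51 7f f8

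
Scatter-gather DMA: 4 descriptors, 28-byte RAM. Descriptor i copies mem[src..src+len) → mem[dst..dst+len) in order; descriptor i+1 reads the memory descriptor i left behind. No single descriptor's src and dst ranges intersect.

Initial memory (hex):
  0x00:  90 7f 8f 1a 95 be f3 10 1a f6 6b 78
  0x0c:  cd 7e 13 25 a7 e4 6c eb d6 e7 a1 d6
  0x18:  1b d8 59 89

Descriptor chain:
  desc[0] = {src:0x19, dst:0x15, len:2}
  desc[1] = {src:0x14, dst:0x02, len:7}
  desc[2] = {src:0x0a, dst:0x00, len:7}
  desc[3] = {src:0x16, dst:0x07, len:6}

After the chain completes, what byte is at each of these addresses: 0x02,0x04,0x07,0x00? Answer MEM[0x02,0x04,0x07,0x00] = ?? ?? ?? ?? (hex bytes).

  after D0: wrote 2B at 0x15 = d859
  after D1: wrote 7B at 0x02 = d6d859d61bd859
  after D2: wrote 7B at 0x00 = 6b78cd7e1325a7
  after D3: wrote 6B at 0x07 = 59d61bd85989
query mem[0x02]=0xcd, mem[0x04]=0x13, mem[0x07]=0x59, mem[0x00]=0x6b

MEM[0x02,0x04,0x07,0x00] = cd 13 59 6b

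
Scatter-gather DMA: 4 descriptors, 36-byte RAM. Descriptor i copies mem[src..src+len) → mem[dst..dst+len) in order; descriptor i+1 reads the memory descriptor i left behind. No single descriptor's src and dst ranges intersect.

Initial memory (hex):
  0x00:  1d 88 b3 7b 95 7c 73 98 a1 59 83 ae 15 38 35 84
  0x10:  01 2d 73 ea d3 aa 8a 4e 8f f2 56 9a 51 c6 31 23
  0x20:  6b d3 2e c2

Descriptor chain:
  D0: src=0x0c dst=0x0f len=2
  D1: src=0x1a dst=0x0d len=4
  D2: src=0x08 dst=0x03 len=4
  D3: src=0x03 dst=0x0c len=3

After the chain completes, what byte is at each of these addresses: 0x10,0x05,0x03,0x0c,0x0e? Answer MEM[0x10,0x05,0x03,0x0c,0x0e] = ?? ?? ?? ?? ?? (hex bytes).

#0 dst[0x0f+2] := {0x15,0x38}
#1 dst[0x0d+4] := {0x56,0x9a,0x51,0xc6}
#2 dst[0x03+4] := {0xa1,0x59,0x83,0xae}
#3 dst[0x0c+3] := {0xa1,0x59,0x83}
query mem[0x10]=0xc6, mem[0x05]=0x83, mem[0x03]=0xa1, mem[0x0c]=0xa1, mem[0x0e]=0x83

MEM[0x10,0x05,0x03,0x0c,0x0e] = c6 83 a1 a1 83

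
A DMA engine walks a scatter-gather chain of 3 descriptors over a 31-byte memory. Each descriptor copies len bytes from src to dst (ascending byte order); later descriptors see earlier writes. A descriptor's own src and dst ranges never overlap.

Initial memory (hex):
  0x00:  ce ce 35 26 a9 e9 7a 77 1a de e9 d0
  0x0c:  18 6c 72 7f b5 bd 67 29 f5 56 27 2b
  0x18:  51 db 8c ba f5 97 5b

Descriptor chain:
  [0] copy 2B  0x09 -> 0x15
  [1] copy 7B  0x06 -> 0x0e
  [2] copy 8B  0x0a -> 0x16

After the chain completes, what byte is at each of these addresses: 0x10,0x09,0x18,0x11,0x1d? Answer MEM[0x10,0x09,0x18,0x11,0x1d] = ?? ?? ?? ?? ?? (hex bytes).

[0] 0x09->0x15 len=2 : de e9
[1] 0x06->0x0e len=7 : 7a 77 1a de e9 d0 18
[2] 0x0a->0x16 len=8 : e9 d0 18 6c 7a 77 1a de
query mem[0x10]=0x1a, mem[0x09]=0xde, mem[0x18]=0x18, mem[0x11]=0xde, mem[0x1d]=0xde

MEM[0x10,0x09,0x18,0x11,0x1d] = 1a de 18 de de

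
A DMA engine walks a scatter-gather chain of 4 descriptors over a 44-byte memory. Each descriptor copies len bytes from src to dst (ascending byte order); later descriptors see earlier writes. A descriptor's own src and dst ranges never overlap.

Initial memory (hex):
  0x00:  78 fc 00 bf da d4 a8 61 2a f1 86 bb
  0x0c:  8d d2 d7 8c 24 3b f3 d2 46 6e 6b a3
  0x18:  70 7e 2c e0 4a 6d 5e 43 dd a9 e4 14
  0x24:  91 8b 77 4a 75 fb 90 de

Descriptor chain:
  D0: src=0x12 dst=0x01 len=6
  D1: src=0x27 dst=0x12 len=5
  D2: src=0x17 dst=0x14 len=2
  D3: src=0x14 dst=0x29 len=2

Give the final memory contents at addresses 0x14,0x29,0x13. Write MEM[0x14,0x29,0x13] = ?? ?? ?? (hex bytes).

MEM[0x14,0x29,0x13] = a3 a3 75

#0 dst[0x01+6] := {0xf3,0xd2,0x46,0x6e,0x6b,0xa3}
#1 dst[0x12+5] := {0x4a,0x75,0xfb,0x90,0xde}
#2 dst[0x14+2] := {0xa3,0x70}
#3 dst[0x29+2] := {0xa3,0x70}
query mem[0x14]=0xa3, mem[0x29]=0xa3, mem[0x13]=0x75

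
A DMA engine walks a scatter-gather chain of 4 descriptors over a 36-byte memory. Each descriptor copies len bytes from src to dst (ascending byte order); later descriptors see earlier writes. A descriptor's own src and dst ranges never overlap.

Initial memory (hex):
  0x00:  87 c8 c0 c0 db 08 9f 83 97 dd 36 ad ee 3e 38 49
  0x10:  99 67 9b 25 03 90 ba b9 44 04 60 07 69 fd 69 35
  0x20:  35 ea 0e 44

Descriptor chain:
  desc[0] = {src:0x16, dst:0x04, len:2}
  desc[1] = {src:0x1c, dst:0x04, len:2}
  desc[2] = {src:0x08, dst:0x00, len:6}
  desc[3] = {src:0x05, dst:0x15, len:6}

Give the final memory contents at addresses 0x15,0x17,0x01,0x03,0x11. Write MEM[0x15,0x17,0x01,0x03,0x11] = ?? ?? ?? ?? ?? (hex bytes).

[0] 0x16->0x04 len=2 : ba b9
[1] 0x1c->0x04 len=2 : 69 fd
[2] 0x08->0x00 len=6 : 97 dd 36 ad ee 3e
[3] 0x05->0x15 len=6 : 3e 9f 83 97 dd 36
query mem[0x15]=0x3e, mem[0x17]=0x83, mem[0x01]=0xdd, mem[0x03]=0xad, mem[0x11]=0x67

MEM[0x15,0x17,0x01,0x03,0x11] = 3e 83 dd ad 67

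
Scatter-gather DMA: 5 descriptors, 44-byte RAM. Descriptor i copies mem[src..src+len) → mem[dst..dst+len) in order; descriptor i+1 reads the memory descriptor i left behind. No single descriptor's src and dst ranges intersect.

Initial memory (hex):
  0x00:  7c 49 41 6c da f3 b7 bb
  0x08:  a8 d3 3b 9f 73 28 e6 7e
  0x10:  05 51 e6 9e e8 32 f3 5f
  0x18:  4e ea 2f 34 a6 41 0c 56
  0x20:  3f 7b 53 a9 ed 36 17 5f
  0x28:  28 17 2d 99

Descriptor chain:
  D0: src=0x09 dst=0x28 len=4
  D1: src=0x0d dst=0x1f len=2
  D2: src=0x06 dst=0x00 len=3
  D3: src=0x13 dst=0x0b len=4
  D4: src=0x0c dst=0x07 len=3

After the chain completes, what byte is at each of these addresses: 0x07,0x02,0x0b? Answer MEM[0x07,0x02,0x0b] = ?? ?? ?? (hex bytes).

#0 dst[0x28+4] := {0xd3,0x3b,0x9f,0x73}
#1 dst[0x1f+2] := {0x28,0xe6}
#2 dst[0x00+3] := {0xb7,0xbb,0xa8}
#3 dst[0x0b+4] := {0x9e,0xe8,0x32,0xf3}
#4 dst[0x07+3] := {0xe8,0x32,0xf3}
query mem[0x07]=0xe8, mem[0x02]=0xa8, mem[0x0b]=0x9e

MEM[0x07,0x02,0x0b] = e8 a8 9e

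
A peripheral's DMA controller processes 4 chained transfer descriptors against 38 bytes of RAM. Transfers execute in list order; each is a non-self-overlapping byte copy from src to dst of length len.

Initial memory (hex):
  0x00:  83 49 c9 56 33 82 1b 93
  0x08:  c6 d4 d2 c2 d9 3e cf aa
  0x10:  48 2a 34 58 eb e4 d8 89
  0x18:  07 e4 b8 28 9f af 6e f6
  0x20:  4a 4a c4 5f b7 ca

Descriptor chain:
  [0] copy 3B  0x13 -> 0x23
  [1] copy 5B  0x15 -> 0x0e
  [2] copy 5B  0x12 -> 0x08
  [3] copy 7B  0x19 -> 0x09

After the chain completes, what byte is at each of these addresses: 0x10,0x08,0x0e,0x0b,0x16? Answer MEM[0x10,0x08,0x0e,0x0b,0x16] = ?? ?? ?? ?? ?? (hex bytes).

D0: mem[0x23..0x25] <- [58 eb e4]
D1: mem[0x0e..0x12] <- [e4 d8 89 07 e4]
D2: mem[0x08..0x0c] <- [e4 58 eb e4 d8]
D3: mem[0x09..0x0f] <- [e4 b8 28 9f af 6e f6]
query mem[0x10]=0x89, mem[0x08]=0xe4, mem[0x0e]=0x6e, mem[0x0b]=0x28, mem[0x16]=0xd8

MEM[0x10,0x08,0x0e,0x0b,0x16] = 89 e4 6e 28 d8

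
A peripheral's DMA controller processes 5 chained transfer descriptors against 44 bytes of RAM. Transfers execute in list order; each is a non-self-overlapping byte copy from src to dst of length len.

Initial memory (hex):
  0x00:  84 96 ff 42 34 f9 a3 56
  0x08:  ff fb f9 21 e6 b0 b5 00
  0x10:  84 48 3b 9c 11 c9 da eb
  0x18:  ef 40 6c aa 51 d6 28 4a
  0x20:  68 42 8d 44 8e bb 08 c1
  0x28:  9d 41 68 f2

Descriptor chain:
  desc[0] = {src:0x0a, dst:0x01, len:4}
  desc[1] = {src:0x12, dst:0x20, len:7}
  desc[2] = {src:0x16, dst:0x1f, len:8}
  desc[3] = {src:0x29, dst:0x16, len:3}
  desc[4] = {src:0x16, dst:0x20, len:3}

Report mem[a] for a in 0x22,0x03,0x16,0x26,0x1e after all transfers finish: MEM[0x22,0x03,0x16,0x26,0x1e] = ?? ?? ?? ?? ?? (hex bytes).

MEM[0x22,0x03,0x16,0x26,0x1e] = f2 e6 41 d6 28

D0: mem[0x01..0x04] <- [f9 21 e6 b0]
D1: mem[0x20..0x26] <- [3b 9c 11 c9 da eb ef]
D2: mem[0x1f..0x26] <- [da eb ef 40 6c aa 51 d6]
D3: mem[0x16..0x18] <- [41 68 f2]
D4: mem[0x20..0x22] <- [41 68 f2]
query mem[0x22]=0xf2, mem[0x03]=0xe6, mem[0x16]=0x41, mem[0x26]=0xd6, mem[0x1e]=0x28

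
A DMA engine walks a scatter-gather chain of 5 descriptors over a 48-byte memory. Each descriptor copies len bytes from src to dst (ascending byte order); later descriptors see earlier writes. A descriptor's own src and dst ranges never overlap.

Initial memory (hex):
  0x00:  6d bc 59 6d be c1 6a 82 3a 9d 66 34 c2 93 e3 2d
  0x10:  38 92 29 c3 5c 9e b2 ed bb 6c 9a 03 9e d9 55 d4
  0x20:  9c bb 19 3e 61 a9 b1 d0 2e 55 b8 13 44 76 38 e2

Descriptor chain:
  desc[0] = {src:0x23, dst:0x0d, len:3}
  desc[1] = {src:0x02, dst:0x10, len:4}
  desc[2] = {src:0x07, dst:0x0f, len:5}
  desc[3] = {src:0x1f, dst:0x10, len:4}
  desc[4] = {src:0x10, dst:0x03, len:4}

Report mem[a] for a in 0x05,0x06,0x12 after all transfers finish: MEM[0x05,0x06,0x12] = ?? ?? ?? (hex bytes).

#0 dst[0x0d+3] := {0x3e,0x61,0xa9}
#1 dst[0x10+4] := {0x59,0x6d,0xbe,0xc1}
#2 dst[0x0f+5] := {0x82,0x3a,0x9d,0x66,0x34}
#3 dst[0x10+4] := {0xd4,0x9c,0xbb,0x19}
#4 dst[0x03+4] := {0xd4,0x9c,0xbb,0x19}
query mem[0x05]=0xbb, mem[0x06]=0x19, mem[0x12]=0xbb

MEM[0x05,0x06,0x12] = bb 19 bb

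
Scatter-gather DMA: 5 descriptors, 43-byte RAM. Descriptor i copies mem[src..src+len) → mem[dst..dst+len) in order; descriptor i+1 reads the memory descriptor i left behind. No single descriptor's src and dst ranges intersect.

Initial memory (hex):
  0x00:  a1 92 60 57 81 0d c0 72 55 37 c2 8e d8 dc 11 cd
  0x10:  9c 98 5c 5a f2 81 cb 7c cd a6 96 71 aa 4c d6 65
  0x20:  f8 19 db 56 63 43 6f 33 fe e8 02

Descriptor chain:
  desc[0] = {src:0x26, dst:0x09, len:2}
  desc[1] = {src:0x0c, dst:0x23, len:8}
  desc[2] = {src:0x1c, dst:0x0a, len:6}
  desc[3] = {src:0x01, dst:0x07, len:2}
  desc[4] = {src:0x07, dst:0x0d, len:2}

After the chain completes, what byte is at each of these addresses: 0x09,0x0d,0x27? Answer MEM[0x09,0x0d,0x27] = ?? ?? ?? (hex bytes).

  after D0: wrote 2B at 0x09 = 6f33
  after D1: wrote 8B at 0x23 = d8dc11cd9c985c5a
  after D2: wrote 6B at 0x0a = aa4cd665f819
  after D3: wrote 2B at 0x07 = 9260
  after D4: wrote 2B at 0x0d = 9260
query mem[0x09]=0x6f, mem[0x0d]=0x92, mem[0x27]=0x9c

MEM[0x09,0x0d,0x27] = 6f 92 9c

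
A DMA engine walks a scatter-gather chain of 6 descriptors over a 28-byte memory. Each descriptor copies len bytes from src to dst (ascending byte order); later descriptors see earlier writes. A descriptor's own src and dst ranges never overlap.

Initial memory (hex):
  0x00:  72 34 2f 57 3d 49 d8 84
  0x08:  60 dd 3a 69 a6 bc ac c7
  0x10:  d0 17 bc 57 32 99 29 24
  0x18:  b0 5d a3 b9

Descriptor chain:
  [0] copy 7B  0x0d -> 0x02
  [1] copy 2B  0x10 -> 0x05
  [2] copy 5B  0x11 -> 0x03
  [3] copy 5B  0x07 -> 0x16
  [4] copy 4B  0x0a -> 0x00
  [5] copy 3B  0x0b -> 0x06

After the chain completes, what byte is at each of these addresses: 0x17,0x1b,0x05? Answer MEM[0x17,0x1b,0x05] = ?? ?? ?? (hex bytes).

MEM[0x17,0x1b,0x05] = 57 b9 57

D0: mem[0x02..0x08] <- [bc ac c7 d0 17 bc 57]
D1: mem[0x05..0x06] <- [d0 17]
D2: mem[0x03..0x07] <- [17 bc 57 32 99]
D3: mem[0x16..0x1a] <- [99 57 dd 3a 69]
D4: mem[0x00..0x03] <- [3a 69 a6 bc]
D5: mem[0x06..0x08] <- [69 a6 bc]
query mem[0x17]=0x57, mem[0x1b]=0xb9, mem[0x05]=0x57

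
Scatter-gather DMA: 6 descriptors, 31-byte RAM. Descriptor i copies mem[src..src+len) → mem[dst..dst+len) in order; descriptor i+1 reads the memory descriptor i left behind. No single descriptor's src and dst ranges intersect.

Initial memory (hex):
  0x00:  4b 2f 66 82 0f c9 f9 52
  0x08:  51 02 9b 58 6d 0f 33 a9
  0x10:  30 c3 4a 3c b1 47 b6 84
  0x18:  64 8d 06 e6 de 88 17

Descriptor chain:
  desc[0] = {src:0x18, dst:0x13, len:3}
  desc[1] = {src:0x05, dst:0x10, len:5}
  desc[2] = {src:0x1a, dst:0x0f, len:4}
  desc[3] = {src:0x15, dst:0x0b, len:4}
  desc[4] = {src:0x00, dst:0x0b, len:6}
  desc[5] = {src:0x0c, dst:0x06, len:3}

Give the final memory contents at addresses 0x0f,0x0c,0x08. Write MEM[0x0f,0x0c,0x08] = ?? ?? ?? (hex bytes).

#0 dst[0x13+3] := {0x64,0x8d,0x06}
#1 dst[0x10+5] := {0xc9,0xf9,0x52,0x51,0x02}
#2 dst[0x0f+4] := {0x06,0xe6,0xde,0x88}
#3 dst[0x0b+4] := {0x06,0xb6,0x84,0x64}
#4 dst[0x0b+6] := {0x4b,0x2f,0x66,0x82,0x0f,0xc9}
#5 dst[0x06+3] := {0x2f,0x66,0x82}
query mem[0x0f]=0x0f, mem[0x0c]=0x2f, mem[0x08]=0x82

MEM[0x0f,0x0c,0x08] = 0f 2f 82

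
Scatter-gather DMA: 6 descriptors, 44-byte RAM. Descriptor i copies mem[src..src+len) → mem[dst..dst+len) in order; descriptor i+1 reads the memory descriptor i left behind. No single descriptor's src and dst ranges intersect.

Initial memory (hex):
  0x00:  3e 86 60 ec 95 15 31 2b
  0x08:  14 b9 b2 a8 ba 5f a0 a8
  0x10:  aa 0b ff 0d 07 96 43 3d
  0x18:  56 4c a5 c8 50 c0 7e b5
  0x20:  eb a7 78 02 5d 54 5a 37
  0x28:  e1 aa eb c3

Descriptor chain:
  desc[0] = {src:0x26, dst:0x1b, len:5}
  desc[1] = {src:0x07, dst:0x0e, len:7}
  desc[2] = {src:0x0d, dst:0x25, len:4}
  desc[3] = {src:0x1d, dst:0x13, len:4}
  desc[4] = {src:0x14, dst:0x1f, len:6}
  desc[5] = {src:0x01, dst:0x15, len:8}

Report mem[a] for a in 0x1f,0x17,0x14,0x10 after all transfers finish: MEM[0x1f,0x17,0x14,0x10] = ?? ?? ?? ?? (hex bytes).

#0 dst[0x1b+5] := {0x5a,0x37,0xe1,0xaa,0xeb}
#1 dst[0x0e+7] := {0x2b,0x14,0xb9,0xb2,0xa8,0xba,0x5f}
#2 dst[0x25+4] := {0x5f,0x2b,0x14,0xb9}
#3 dst[0x13+4] := {0xe1,0xaa,0xeb,0xeb}
#4 dst[0x1f+6] := {0xaa,0xeb,0xeb,0x3d,0x56,0x4c}
#5 dst[0x15+8] := {0x86,0x60,0xec,0x95,0x15,0x31,0x2b,0x14}
query mem[0x1f]=0xaa, mem[0x17]=0xec, mem[0x14]=0xaa, mem[0x10]=0xb9

MEM[0x1f,0x17,0x14,0x10] = aa ec aa b9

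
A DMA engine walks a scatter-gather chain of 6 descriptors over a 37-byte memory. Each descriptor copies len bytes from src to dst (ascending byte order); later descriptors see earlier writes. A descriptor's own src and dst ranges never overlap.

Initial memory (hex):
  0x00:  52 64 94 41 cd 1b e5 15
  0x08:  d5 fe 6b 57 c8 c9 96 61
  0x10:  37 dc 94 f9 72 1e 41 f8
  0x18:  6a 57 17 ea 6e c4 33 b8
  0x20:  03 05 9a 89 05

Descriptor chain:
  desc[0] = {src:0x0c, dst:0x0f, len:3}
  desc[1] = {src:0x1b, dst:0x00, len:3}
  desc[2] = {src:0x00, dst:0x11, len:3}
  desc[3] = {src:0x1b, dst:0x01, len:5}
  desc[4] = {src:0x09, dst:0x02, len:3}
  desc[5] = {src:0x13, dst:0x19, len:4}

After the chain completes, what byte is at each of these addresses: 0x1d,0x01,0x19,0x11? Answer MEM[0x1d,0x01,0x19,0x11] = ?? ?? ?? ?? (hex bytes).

MEM[0x1d,0x01,0x19,0x11] = c4 ea c4 ea

  after D0: wrote 3B at 0x0f = c8c996
  after D1: wrote 3B at 0x00 = ea6ec4
  after D2: wrote 3B at 0x11 = ea6ec4
  after D3: wrote 5B at 0x01 = ea6ec433b8
  after D4: wrote 3B at 0x02 = fe6b57
  after D5: wrote 4B at 0x19 = c4721e41
query mem[0x1d]=0xc4, mem[0x01]=0xea, mem[0x19]=0xc4, mem[0x11]=0xea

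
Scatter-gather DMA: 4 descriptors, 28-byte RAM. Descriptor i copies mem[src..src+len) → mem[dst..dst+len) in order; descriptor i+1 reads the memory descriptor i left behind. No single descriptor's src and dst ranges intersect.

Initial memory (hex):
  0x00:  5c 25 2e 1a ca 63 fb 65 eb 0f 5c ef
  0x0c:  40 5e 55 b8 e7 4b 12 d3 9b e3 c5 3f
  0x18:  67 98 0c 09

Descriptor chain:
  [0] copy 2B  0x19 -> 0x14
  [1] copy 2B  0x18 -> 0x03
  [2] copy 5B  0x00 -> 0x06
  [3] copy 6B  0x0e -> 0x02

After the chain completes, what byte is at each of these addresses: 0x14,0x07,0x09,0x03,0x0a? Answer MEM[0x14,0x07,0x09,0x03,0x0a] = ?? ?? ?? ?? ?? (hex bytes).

[0] 0x19->0x14 len=2 : 98 0c
[1] 0x18->0x03 len=2 : 67 98
[2] 0x00->0x06 len=5 : 5c 25 2e 67 98
[3] 0x0e->0x02 len=6 : 55 b8 e7 4b 12 d3
query mem[0x14]=0x98, mem[0x07]=0xd3, mem[0x09]=0x67, mem[0x03]=0xb8, mem[0x0a]=0x98

MEM[0x14,0x07,0x09,0x03,0x0a] = 98 d3 67 b8 98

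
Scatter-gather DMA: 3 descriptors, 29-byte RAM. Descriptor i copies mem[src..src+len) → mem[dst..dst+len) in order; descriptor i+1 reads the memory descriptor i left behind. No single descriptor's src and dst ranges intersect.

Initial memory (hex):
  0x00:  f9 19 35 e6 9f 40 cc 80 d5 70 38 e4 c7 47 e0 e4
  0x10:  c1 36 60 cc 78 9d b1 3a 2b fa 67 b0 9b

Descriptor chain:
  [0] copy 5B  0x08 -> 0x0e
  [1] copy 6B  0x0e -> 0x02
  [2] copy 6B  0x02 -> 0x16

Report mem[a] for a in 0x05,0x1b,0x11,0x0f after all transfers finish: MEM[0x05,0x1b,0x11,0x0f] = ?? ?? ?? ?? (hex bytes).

MEM[0x05,0x1b,0x11,0x0f] = e4 cc e4 70

#0 dst[0x0e+5] := {0xd5,0x70,0x38,0xe4,0xc7}
#1 dst[0x02+6] := {0xd5,0x70,0x38,0xe4,0xc7,0xcc}
#2 dst[0x16+6] := {0xd5,0x70,0x38,0xe4,0xc7,0xcc}
query mem[0x05]=0xe4, mem[0x1b]=0xcc, mem[0x11]=0xe4, mem[0x0f]=0x70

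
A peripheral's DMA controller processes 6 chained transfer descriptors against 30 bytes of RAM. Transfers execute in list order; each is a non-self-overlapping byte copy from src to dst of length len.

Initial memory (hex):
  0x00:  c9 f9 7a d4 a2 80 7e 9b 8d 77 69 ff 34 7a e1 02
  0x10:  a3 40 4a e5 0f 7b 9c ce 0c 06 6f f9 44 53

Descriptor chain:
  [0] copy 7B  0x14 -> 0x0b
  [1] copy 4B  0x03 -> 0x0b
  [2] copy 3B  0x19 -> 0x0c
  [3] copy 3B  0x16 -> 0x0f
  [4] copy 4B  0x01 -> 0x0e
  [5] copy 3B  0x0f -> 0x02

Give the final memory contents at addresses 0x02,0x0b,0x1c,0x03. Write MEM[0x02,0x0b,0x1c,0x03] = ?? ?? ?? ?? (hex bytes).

#0 dst[0x0b+7] := {0x0f,0x7b,0x9c,0xce,0x0c,0x06,0x6f}
#1 dst[0x0b+4] := {0xd4,0xa2,0x80,0x7e}
#2 dst[0x0c+3] := {0x06,0x6f,0xf9}
#3 dst[0x0f+3] := {0x9c,0xce,0x0c}
#4 dst[0x0e+4] := {0xf9,0x7a,0xd4,0xa2}
#5 dst[0x02+3] := {0x7a,0xd4,0xa2}
query mem[0x02]=0x7a, mem[0x0b]=0xd4, mem[0x1c]=0x44, mem[0x03]=0xd4

MEM[0x02,0x0b,0x1c,0x03] = 7a d4 44 d4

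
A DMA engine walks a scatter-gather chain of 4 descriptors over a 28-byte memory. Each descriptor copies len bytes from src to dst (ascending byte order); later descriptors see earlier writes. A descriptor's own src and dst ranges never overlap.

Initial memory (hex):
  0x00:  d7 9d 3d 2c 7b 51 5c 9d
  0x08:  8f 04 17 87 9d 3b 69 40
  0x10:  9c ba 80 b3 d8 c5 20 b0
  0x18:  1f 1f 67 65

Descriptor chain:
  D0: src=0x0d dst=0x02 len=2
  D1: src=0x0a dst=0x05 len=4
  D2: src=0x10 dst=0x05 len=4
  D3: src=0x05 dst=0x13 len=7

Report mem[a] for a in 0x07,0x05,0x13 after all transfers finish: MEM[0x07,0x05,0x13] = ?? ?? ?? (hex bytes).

MEM[0x07,0x05,0x13] = 80 9c 9c

[0] 0x0d->0x02 len=2 : 3b 69
[1] 0x0a->0x05 len=4 : 17 87 9d 3b
[2] 0x10->0x05 len=4 : 9c ba 80 b3
[3] 0x05->0x13 len=7 : 9c ba 80 b3 04 17 87
query mem[0x07]=0x80, mem[0x05]=0x9c, mem[0x13]=0x9c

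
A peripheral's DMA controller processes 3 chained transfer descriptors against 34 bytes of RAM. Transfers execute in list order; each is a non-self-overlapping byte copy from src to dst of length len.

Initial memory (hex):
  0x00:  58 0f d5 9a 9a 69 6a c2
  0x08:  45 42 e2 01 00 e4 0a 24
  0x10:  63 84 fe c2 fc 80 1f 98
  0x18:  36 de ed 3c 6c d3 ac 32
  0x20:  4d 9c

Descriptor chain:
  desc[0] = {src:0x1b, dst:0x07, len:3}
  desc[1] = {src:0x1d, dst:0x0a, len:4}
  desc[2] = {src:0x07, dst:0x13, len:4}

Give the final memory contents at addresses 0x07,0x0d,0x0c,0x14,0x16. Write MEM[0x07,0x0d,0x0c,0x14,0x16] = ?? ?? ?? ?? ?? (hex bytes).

#0 dst[0x07+3] := {0x3c,0x6c,0xd3}
#1 dst[0x0a+4] := {0xd3,0xac,0x32,0x4d}
#2 dst[0x13+4] := {0x3c,0x6c,0xd3,0xd3}
query mem[0x07]=0x3c, mem[0x0d]=0x4d, mem[0x0c]=0x32, mem[0x14]=0x6c, mem[0x16]=0xd3

MEM[0x07,0x0d,0x0c,0x14,0x16] = 3c 4d 32 6c d3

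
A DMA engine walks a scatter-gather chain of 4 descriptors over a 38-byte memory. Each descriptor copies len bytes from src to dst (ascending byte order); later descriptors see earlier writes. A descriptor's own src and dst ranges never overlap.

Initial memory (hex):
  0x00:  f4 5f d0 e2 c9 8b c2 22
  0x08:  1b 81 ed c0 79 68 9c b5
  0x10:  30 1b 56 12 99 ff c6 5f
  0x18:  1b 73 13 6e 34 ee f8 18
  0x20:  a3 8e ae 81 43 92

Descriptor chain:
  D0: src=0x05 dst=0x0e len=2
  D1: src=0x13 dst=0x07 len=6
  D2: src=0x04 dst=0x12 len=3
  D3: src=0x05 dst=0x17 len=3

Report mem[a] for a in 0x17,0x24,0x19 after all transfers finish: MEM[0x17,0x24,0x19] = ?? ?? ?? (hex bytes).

[0] 0x05->0x0e len=2 : 8b c2
[1] 0x13->0x07 len=6 : 12 99 ff c6 5f 1b
[2] 0x04->0x12 len=3 : c9 8b c2
[3] 0x05->0x17 len=3 : 8b c2 12
query mem[0x17]=0x8b, mem[0x24]=0x43, mem[0x19]=0x12

MEM[0x17,0x24,0x19] = 8b 43 12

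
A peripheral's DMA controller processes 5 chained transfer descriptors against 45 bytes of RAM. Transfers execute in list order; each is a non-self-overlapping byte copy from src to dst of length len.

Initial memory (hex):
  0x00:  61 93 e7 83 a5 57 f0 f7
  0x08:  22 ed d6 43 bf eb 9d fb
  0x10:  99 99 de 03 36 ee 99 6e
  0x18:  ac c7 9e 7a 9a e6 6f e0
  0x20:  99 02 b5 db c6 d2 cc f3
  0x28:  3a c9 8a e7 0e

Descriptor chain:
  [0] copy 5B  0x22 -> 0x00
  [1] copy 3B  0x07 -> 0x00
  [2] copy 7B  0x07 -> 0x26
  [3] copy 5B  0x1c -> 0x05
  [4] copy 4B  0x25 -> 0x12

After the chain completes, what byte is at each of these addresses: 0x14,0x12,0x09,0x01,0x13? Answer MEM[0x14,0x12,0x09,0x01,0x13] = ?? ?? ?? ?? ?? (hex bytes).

MEM[0x14,0x12,0x09,0x01,0x13] = 22 d2 99 22 f7

  after D0: wrote 5B at 0x00 = b5dbc6d2cc
  after D1: wrote 3B at 0x00 = f722ed
  after D2: wrote 7B at 0x26 = f722edd643bfeb
  after D3: wrote 5B at 0x05 = 9ae66fe099
  after D4: wrote 4B at 0x12 = d2f722ed
query mem[0x14]=0x22, mem[0x12]=0xd2, mem[0x09]=0x99, mem[0x01]=0x22, mem[0x13]=0xf7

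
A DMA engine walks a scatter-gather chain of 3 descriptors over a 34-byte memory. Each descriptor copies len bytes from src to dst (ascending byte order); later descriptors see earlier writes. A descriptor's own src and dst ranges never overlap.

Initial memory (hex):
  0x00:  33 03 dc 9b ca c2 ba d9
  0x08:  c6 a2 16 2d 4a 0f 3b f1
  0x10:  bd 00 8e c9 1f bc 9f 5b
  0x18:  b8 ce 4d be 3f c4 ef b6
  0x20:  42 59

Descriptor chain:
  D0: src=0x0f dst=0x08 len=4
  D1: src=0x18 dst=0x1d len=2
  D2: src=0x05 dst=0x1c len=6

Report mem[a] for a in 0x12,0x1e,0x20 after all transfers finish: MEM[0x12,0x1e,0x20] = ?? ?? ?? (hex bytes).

D0: mem[0x08..0x0b] <- [f1 bd 00 8e]
D1: mem[0x1d..0x1e] <- [b8 ce]
D2: mem[0x1c..0x21] <- [c2 ba d9 f1 bd 00]
query mem[0x12]=0x8e, mem[0x1e]=0xd9, mem[0x20]=0xbd

MEM[0x12,0x1e,0x20] = 8e d9 bd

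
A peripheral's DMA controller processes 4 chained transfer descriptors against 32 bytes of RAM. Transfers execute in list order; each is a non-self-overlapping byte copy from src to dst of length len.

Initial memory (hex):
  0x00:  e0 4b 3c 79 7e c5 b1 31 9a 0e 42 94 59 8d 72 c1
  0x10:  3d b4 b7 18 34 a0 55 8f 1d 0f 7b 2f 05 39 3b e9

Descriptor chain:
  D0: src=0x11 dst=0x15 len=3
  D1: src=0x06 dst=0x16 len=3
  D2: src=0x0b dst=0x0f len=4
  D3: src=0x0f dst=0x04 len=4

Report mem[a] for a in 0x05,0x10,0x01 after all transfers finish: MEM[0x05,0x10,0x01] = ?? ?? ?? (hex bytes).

[0] 0x11->0x15 len=3 : b4 b7 18
[1] 0x06->0x16 len=3 : b1 31 9a
[2] 0x0b->0x0f len=4 : 94 59 8d 72
[3] 0x0f->0x04 len=4 : 94 59 8d 72
query mem[0x05]=0x59, mem[0x10]=0x59, mem[0x01]=0x4b

MEM[0x05,0x10,0x01] = 59 59 4b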